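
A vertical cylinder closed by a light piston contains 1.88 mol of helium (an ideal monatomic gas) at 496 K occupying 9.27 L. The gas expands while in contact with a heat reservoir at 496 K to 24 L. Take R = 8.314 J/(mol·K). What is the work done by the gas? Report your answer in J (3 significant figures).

W ≈ 7370 J

Isothermal: W = nRT ln(V₂/V₁).
W = (1.88)(8.314)(496) × ln(24/9.27)
  = 7753 × 0.9513
W_by_gas = 7375 J.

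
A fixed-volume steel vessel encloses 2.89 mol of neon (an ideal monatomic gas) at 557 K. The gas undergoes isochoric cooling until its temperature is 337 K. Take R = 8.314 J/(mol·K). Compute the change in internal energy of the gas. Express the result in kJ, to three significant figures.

ΔU ≈ -7.93 kJ

Constant volume ⇒ W = 0, so Q = ΔU = nCᵥΔT with Cᵥ = 3R/2 = 12.47 J/(mol·K).
ΔU = (2.89)(12.47)(337 − 557) = -7929 J.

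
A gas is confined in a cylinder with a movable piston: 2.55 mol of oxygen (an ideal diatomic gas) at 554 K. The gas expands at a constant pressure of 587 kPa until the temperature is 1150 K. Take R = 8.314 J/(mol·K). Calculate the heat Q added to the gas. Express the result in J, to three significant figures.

Isobaric: W = nRΔT = (2.55)(8.314)(596) = 12636 J.
ΔU = nCᵥΔT with Cᵥ = 5R/2: ΔU = (2.55)(20.79)(596) = 31589 J.
Q = ΔU + W = 31589 + 12636 = 44225 J.

Q ≈ 44200 J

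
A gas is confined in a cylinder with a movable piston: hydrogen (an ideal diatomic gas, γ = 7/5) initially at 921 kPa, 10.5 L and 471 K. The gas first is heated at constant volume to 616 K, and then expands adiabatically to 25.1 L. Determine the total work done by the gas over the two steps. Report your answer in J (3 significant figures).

Step 1 (isochoric): W = 0 (constant volume).
After step 1: P = 1205 kPa (V unchanged).
Step 2 (adiabatic): W = (P₁V₁ − P₂V₂)/(γ−1) = (12648 − 8925)/0.4 = 9306 J.
W_total = 0 + 9306 = 9306 J.

W_total ≈ 9310 J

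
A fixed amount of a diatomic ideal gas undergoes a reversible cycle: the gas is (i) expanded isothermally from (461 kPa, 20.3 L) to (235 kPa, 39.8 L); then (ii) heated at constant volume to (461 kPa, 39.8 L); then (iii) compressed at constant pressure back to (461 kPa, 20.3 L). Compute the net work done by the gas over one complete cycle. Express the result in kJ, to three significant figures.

W_net ≈ -2.69 kJ

Leg (i): W = PᵢVᵢ ln(V_f/Vᵢ) = (9358) ln(39.8/20.3) = 6300 J.
Leg (ii): W = 0.
Leg (iii): W = PΔV = (461)(20.3 − 39.8) = -8989 J.
W_net = 6300 − 8989 = -2689 J.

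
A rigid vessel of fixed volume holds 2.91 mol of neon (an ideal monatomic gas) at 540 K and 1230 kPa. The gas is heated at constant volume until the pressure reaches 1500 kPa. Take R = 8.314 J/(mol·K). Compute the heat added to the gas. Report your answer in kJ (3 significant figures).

Constant volume ⇒ W = 0, so Q = ΔU = nCᵥΔT with Cᵥ = 3R/2 = 12.47 J/(mol·K).
At constant V, T₂/T₁ = P₂/P₁ ⇒ ΔT = T₁(P₂/P₁ − 1) = 540·(1500/1230 − 1) = 118.5 K.
ΔU = (2.91)(12.47)(118.5) = 4302 J.

Q ≈ 4.30 kJ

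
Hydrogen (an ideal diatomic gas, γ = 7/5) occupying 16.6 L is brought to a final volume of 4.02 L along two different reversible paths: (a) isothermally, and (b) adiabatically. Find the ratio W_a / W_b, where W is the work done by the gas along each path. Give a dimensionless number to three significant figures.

W_a / W_b ≈ 0.743

Path (a) isothermal: W = P₁V₁ ln(V₂/V₁) → W_a/(P₁V₁) = -1.418.
Path (b) adiabatic: W = P₁V₁(1 − (V₁/V₂)^(γ−1))/(γ−1) → W_b/(P₁V₁) = -1.909.
W_a / W_b = -1.418 / -1.909 = 0.743.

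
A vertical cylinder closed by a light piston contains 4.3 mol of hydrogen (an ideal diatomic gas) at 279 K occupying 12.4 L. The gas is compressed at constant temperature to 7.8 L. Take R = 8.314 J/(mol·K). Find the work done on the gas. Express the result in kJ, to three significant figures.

Isothermal: W = nRT ln(V₂/V₁).
W = (4.3)(8.314)(279) × ln(7.8/12.4)
  = 9974 × -0.4636
W_by_gas = -4624 J; work on gas = −W_by = 4624 J.

W ≈ 4.62 kJ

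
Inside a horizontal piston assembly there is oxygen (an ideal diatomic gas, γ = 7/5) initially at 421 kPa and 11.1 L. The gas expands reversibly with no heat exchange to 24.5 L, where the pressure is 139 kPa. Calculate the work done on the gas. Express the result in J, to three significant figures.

W ≈ -3170 J

Adiabatic: W = (P₁V₁ − P₂V₂)/(γ − 1) with γ = 7/5.
P₁V₁ = 4673 J, P₂V₂ = 3406 J.
W = (4673 − 3406) / 0.4 = 3169 J.
Work on gas = −W_by = -3169 J.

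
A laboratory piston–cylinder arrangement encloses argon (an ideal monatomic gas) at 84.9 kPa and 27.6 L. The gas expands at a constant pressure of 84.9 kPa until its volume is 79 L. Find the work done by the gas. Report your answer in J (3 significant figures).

W ≈ 4360 J

Isobaric: W = P ΔV.
W = (84.9 kPa)(79 − 27.6 L) = (84.9)(51.4) = 4364 J.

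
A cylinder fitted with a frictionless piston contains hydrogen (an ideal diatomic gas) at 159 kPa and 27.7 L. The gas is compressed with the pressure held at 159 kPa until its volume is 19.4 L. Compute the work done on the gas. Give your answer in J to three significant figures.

Isobaric: W = P ΔV.
W = (159 kPa)(19.4 − 27.7 L) = (159)(-8.3) = -1320 J.
Work on gas = −W_by = 1320 J.

W ≈ 1320 J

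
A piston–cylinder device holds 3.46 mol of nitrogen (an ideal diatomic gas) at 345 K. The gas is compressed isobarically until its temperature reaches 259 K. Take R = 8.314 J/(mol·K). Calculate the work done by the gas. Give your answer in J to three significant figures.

Isobaric: W = P ΔV = nR ΔT.
W = (3.46)(8.314)(259 − 345) = -2474 J.

W ≈ -2470 J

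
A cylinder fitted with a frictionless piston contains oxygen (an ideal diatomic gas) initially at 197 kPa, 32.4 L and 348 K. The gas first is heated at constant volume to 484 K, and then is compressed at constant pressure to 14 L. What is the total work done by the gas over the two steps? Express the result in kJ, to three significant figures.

W_total ≈ -5.04 kJ

Step 1 (isochoric): W = 0 (constant volume).
After step 1: P = 274 kPa (V unchanged).
Step 2 (isobaric): W = PΔV = (274 kPa)(14 − 32.4 L) = -5041 J.
W_total = 0 − 5041 = -5041 J.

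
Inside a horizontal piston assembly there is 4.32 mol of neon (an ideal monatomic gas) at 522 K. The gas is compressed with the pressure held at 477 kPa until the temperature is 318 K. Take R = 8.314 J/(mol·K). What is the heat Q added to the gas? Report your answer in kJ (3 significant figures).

Q ≈ -18.3 kJ

Isobaric: W = nRΔT = (4.32)(8.314)(-204) = -7327 J.
ΔU = nCᵥΔT with Cᵥ = 3R/2: ΔU = (4.32)(12.47)(-204) = -10990 J.
Q = ΔU + W = -10990 − 7327 = -18317 J.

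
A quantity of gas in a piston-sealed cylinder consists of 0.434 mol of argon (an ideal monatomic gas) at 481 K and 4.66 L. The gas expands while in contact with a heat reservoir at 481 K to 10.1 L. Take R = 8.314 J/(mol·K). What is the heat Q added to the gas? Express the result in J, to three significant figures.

Isothermal ⇒ ΔU = 0, so Q = W = nRT ln(V₂/V₁).
Q = (0.434)(8.314)(481) ln(10.1/4.66) = 1736 × 0.7735 = 1343 J.

Q ≈ 1340 J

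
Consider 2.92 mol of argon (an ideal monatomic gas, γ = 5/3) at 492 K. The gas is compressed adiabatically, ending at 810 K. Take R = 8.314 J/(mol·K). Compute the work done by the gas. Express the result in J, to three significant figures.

Adiabatic ⇒ Q = 0, so W_by = −ΔU = nCᵥ(T₁ − T₂).
Cᵥ = 3R/2 = 12.47 J/(mol·K).
W = (2.92)(12.47)(492 − 810) = -11580 J.

W ≈ -11600 J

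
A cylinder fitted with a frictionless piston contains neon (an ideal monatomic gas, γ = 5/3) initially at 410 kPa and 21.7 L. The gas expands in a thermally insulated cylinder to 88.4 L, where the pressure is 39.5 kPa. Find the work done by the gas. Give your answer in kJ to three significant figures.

Adiabatic: W = (P₁V₁ − P₂V₂)/(γ − 1) with γ = 5/3.
P₁V₁ = 8897 J, P₂V₂ = 3492 J.
W = (8897 − 3492) / 0.6667 = 8108 J.

W ≈ 8.11 kJ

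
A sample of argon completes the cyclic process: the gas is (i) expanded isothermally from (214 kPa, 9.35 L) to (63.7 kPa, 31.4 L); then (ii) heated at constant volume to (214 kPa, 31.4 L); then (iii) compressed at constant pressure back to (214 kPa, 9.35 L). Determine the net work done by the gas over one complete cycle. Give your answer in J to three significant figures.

W_net ≈ -2290 J

Leg (i): W = PᵢVᵢ ln(V_f/Vᵢ) = (2001) ln(31.4/9.35) = 2424 J.
Leg (ii): W = 0.
Leg (iii): W = PΔV = (214)(9.35 − 31.4) = -4719 J.
W_net = 2424 − 4719 = -2295 J.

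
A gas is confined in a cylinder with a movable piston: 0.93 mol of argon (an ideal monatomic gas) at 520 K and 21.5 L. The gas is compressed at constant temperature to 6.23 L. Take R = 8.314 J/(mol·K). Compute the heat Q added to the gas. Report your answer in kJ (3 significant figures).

Q ≈ -4.98 kJ

Isothermal ⇒ ΔU = 0, so Q = W = nRT ln(V₂/V₁).
Q = (0.93)(8.314)(520) ln(6.23/21.5) = 4021 × -1.239 = -4980 J.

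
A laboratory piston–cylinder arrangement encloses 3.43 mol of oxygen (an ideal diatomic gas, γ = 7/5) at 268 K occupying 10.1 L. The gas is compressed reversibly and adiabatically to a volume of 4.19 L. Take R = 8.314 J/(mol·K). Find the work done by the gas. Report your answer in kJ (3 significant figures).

W ≈ -8.06 kJ

Adiabatic: TV^(γ−1) = const with γ = 7/5.
T₂ = T₁ (V₁/V₂)^(γ−1) = 268 × (10.1/4.19)^0.4 = 268 × 1.422 = 381 K.
W_by = nCᵥ(T₁ − T₂) = (3.43)(20.79)(268 − 381) = -8059 J.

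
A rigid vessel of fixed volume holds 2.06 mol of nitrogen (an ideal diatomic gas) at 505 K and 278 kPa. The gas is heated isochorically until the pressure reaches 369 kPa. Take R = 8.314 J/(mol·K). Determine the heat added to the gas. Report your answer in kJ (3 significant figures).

Q ≈ 7.08 kJ

Constant volume ⇒ W = 0, so Q = ΔU = nCᵥΔT with Cᵥ = 5R/2 = 20.79 J/(mol·K).
At constant V, T₂/T₁ = P₂/P₁ ⇒ ΔT = T₁(P₂/P₁ − 1) = 505·(369/278 − 1) = 165.3 K.
ΔU = (2.06)(20.79)(165.3) = 7078 J.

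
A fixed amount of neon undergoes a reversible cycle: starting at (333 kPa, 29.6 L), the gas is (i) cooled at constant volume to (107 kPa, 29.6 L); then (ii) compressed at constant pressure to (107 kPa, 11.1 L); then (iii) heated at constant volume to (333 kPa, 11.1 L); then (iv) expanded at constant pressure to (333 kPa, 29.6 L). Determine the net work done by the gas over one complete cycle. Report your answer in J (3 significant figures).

Constant-volume legs do no work.
W(ii) = (107)(11.1 − 29.6) = -1980 J; W(iv) = (333)(29.6 − 11.1) = 6160 J.
W_net = -1980 + 6160 = 4181 J (the clockwise enclosed area).

W_net ≈ 4180 J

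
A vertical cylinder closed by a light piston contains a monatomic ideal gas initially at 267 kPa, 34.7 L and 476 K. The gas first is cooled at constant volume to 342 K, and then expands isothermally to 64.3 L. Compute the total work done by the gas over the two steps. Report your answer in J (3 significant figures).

W_total ≈ 4110 J

Step 1 (isochoric): W = 0 (constant volume).
After step 1: P = 191.8 kPa (V unchanged).
Step 2 (isothermal): W = P₁V₁ ln(V₂/V₁) = (6657) ln(64.3/34.7) = 4106 J.
W_total = 0 + 4106 = 4106 J.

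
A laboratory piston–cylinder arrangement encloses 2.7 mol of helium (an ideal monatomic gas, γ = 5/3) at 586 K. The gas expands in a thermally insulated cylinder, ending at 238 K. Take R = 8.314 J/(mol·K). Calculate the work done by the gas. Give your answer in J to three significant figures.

W ≈ 11700 J

Adiabatic ⇒ Q = 0, so W_by = −ΔU = nCᵥ(T₁ − T₂).
Cᵥ = 3R/2 = 12.47 J/(mol·K).
W = (2.7)(12.47)(586 − 238) = 11718 J.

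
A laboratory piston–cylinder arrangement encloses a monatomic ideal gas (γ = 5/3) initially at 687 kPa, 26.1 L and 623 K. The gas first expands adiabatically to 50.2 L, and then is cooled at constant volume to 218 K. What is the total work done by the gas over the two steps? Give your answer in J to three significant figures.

W_total ≈ 9510 J

Step 1 (adiabatic): W = (P₁V₁ − P₂V₂)/(γ−1) = (17931 − 11594)/0.667 = 9506 J.
Step 2 (isochoric): W = 0 (constant volume).
W_total = 9506 + 0 = 9506 J.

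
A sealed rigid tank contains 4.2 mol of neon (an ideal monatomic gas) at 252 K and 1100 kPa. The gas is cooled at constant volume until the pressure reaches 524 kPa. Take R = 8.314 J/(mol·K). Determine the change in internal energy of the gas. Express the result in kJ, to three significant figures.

ΔU ≈ -6.91 kJ

Constant volume ⇒ W = 0, so Q = ΔU = nCᵥΔT with Cᵥ = 3R/2 = 12.47 J/(mol·K).
At constant V, T₂/T₁ = P₂/P₁ ⇒ ΔT = T₁(P₂/P₁ − 1) = 252·(524/1100 − 1) = -132 K.
ΔU = (4.2)(12.47)(-132) = -6912 J.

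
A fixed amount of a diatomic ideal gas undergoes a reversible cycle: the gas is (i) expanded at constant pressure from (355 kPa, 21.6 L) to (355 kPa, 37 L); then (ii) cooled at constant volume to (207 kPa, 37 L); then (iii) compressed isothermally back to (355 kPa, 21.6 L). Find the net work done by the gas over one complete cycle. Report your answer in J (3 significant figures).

W_net ≈ 1340 J

Leg (i): W = PΔV = (355)(37 − 21.6) = 5467 J.
Leg (ii): W = 0.
Leg (iii): W = PᵢVᵢ ln(V_f/Vᵢ) = (7659) ln(21.6/37) = -4122 J.
W_net = 5467 − 4122 = 1345 J.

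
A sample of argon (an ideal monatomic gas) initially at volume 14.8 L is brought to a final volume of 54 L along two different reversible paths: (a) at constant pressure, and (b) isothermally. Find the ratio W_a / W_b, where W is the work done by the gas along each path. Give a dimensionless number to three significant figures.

Path (a) isobaric: W = P₁(V₂ − V₁) → W_a/(P₁V₁) = 2.649.
Path (b) isothermal: W = P₁V₁ ln(V₂/V₁) → W_b/(P₁V₁) = 1.294.
W_a / W_b = 2.649 / 1.294 = 2.046.

W_a / W_b ≈ 2.05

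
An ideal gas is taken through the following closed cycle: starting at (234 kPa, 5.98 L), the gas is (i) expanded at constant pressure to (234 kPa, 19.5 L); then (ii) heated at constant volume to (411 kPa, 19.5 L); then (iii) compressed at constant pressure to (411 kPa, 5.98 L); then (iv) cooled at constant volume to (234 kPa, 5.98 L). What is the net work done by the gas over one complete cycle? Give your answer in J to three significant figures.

W_net ≈ -2390 J

Constant-volume legs do no work.
W(i) = (234)(19.5 − 5.98) = 3164 J; W(iii) = (411)(5.98 − 19.5) = -5557 J.
W_net = 3164 − 5557 = -2393 J (the counter-clockwise enclosed area).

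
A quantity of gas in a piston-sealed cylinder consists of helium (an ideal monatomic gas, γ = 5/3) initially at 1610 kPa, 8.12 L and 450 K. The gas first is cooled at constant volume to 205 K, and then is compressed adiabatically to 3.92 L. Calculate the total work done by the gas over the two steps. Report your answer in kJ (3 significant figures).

W_total ≈ -5.58 kJ

Step 1 (isochoric): W = 0 (constant volume).
After step 1: P = 733.4 kPa (V unchanged).
Step 2 (adiabatic): W = (P₁V₁ − P₂V₂)/(γ−1) = (5956 − 9678)/0.667 = -5583 J.
W_total = 0 − 5583 = -5583 J.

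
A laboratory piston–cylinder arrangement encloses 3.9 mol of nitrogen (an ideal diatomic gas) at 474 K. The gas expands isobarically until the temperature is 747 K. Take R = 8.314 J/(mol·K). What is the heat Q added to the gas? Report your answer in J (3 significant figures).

Isobaric: W = nRΔT = (3.9)(8.314)(273) = 8852 J.
ΔU = nCᵥΔT with Cᵥ = 5R/2: ΔU = (3.9)(20.79)(273) = 22130 J.
Q = ΔU + W = 22130 + 8852 = 30982 J.

Q ≈ 31000 J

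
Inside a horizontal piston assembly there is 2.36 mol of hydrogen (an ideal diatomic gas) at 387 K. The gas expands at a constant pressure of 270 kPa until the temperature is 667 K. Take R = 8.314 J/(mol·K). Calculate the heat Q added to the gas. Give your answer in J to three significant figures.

Isobaric: W = nRΔT = (2.36)(8.314)(280) = 5494 J.
ΔU = nCᵥΔT with Cᵥ = 5R/2: ΔU = (2.36)(20.79)(280) = 13735 J.
Q = ΔU + W = 13735 + 5494 = 19229 J.

Q ≈ 19200 J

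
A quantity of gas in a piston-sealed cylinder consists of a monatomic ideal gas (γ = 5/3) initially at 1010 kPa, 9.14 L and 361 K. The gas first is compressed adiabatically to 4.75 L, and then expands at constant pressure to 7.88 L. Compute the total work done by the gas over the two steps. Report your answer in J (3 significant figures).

W_total ≈ 1840 J

Step 1 (adiabatic): W = (P₁V₁ − P₂V₂)/(γ−1) = (9231 − 14281)/0.667 = -7575 J.
After step 1: P = 3007 kPa, V = 4.75 L, T = 558.5 K.
Step 2 (isobaric): W = PΔV = (3007 kPa)(7.88 − 4.75 L) = 9411 J.
W_total = -7575 + 9411 = 1836 J.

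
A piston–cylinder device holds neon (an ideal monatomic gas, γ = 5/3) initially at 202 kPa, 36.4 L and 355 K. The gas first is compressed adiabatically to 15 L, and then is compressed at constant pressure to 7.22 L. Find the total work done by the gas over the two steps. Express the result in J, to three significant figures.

W_total ≈ -15800 J

Step 1 (adiabatic): W = (P₁V₁ − P₂V₂)/(γ−1) = (7353 − 13278)/0.667 = -8888 J.
After step 1: P = 885.2 kPa, V = 15 L, T = 641.1 K.
Step 2 (isobaric): W = PΔV = (885.2 kPa)(7.22 − 15 L) = -6887 J.
W_total = -8888 − 6887 = -15774 J.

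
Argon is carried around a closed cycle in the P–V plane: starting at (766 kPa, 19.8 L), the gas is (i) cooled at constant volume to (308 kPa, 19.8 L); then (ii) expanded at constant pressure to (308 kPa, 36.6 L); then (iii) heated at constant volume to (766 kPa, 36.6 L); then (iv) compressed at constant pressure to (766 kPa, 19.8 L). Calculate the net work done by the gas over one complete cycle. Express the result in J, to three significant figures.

W_net ≈ -7690 J

Constant-volume legs do no work.
W(ii) = (308)(36.6 − 19.8) = 5174 J; W(iv) = (766)(19.8 − 36.6) = -12869 J.
W_net = 5174 − 12869 = -7694 J (the counter-clockwise enclosed area).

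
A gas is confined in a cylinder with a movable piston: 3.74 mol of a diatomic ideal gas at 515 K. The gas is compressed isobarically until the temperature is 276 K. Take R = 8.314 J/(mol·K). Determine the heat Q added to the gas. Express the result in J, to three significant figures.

Q ≈ -26000 J

Isobaric: W = nRΔT = (3.74)(8.314)(-239) = -7432 J.
ΔU = nCᵥΔT with Cᵥ = 5R/2: ΔU = (3.74)(20.79)(-239) = -18579 J.
Q = ΔU + W = -18579 − 7432 = -26010 J.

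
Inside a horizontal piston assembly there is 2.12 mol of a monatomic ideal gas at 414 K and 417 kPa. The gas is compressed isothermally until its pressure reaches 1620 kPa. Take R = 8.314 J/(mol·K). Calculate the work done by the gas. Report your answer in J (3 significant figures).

W ≈ -9900 J

Isothermal process: W = nRT ln(V₂/V₁) = nRT ln(P₁/P₂).
W = (2.12)(8.314)(414) × ln(417/1620)
  = 7297 × ln(0.2574) = 7297 × -1.357
W_by_gas = -9903 J.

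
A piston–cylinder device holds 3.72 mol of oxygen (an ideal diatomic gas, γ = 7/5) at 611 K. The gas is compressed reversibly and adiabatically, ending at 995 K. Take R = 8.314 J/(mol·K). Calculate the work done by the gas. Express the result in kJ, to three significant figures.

Adiabatic ⇒ Q = 0, so W_by = −ΔU = nCᵥ(T₁ − T₂).
Cᵥ = 5R/2 = 20.79 J/(mol·K).
W = (3.72)(20.79)(611 − 995) = -29691 J.

W ≈ -29.7 kJ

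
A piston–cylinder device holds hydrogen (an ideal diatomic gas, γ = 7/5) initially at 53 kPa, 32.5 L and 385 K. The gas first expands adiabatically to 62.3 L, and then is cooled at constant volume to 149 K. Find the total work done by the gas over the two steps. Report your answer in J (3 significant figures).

Step 1 (adiabatic): W = (P₁V₁ − P₂V₂)/(γ−1) = (1722 − 1328)/0.4 = 986.9 J.
Step 2 (isochoric): W = 0 (constant volume).
W_total = 986.9 + 0 = 986.9 J.

W_total ≈ 987 J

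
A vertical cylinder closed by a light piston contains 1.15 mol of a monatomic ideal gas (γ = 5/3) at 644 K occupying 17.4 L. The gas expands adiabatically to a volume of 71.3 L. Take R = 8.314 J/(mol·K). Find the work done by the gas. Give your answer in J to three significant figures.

W ≈ 5630 J

Adiabatic: TV^(γ−1) = const with γ = 5/3.
T₂ = T₁ (V₁/V₂)^(γ−1) = 644 × (17.4/71.3)^0.667 = 644 × 0.3905 = 251.5 K.
W_by = nCᵥ(T₁ − T₂) = (1.15)(12.47)(644 − 251.5) = 5629 J.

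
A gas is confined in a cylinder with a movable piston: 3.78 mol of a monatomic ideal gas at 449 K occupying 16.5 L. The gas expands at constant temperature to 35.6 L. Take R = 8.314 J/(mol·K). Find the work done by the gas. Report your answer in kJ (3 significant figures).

Isothermal: W = nRT ln(V₂/V₁).
W = (3.78)(8.314)(449) × ln(35.6/16.5)
  = 14111 × 0.769
W_by_gas = 10851 J.

W ≈ 10.9 kJ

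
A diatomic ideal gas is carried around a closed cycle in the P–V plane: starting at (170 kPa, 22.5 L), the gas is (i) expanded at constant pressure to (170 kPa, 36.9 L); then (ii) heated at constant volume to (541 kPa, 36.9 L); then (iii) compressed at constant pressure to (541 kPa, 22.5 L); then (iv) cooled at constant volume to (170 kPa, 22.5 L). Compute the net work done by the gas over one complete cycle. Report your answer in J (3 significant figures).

W_net ≈ -5340 J

Constant-volume legs do no work.
W(i) = (170)(36.9 − 22.5) = 2448 J; W(iii) = (541)(22.5 − 36.9) = -7790 J.
W_net = 2448 − 7790 = -5342 J (the counter-clockwise enclosed area).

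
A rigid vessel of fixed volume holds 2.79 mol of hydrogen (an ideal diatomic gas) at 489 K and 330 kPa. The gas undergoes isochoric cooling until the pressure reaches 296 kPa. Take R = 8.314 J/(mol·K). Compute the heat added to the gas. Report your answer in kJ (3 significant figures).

Constant volume ⇒ W = 0, so Q = ΔU = nCᵥΔT with Cᵥ = 5R/2 = 20.79 J/(mol·K).
At constant V, T₂/T₁ = P₂/P₁ ⇒ ΔT = T₁(P₂/P₁ − 1) = 489·(296/330 − 1) = -50.38 K.
ΔU = (2.79)(20.79)(-50.38) = -2922 J.

Q ≈ -2.92 kJ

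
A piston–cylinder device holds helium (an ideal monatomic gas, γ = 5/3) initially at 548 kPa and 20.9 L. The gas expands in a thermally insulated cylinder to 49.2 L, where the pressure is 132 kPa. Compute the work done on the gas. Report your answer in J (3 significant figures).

W ≈ -7440 J

Adiabatic: W = (P₁V₁ − P₂V₂)/(γ − 1) with γ = 5/3.
P₁V₁ = 11453 J, P₂V₂ = 6494 J.
W = (11453 − 6494) / 0.6667 = 7438 J.
Work on gas = −W_by = -7438 J.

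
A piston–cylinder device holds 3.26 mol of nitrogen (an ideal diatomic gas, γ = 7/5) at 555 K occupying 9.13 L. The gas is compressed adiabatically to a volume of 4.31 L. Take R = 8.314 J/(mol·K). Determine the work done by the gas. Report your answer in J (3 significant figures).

W ≈ -13200 J

Adiabatic: TV^(γ−1) = const with γ = 7/5.
T₂ = T₁ (V₁/V₂)^(γ−1) = 555 × (9.13/4.31)^0.4 = 555 × 1.35 = 749.4 K.
W_by = nCᵥ(T₁ − T₂) = (3.26)(20.79)(555 − 749.4) = -13170 J.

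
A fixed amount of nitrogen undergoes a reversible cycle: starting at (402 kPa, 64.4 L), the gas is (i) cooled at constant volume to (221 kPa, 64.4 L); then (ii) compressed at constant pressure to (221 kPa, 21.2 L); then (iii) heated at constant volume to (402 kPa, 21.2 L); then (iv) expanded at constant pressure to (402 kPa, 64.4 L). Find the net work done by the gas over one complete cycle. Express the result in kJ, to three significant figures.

Constant-volume legs do no work.
W(ii) = (221)(21.2 − 64.4) = -9547 J; W(iv) = (402)(64.4 − 21.2) = 17366 J.
W_net = -9547 + 17366 = 7819 J (the clockwise enclosed area).

W_net ≈ 7.82 kJ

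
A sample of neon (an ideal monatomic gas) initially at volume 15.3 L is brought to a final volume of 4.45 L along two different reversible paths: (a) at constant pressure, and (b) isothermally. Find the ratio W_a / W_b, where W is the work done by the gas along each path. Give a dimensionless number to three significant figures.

W_a / W_b ≈ 0.574

Path (a) isobaric: W = P₁(V₂ − V₁) → W_a/(P₁V₁) = -0.7092.
Path (b) isothermal: W = P₁V₁ ln(V₂/V₁) → W_b/(P₁V₁) = -1.235.
W_a / W_b = -0.7092 / -1.235 = 0.5742.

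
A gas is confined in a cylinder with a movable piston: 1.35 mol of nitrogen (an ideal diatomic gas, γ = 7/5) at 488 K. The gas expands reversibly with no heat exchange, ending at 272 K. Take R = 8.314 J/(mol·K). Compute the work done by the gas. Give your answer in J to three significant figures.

Adiabatic ⇒ Q = 0, so W_by = −ΔU = nCᵥ(T₁ − T₂).
Cᵥ = 5R/2 = 20.79 J/(mol·K).
W = (1.35)(20.79)(488 − 272) = 6061 J.

W ≈ 6060 J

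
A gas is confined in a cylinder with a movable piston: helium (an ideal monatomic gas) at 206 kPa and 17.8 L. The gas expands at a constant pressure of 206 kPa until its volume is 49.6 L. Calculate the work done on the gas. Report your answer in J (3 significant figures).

Isobaric: W = P ΔV.
W = (206 kPa)(49.6 − 17.8 L) = (206)(31.8) = 6551 J.
Work on gas = −W_by = -6551 J.

W ≈ -6550 J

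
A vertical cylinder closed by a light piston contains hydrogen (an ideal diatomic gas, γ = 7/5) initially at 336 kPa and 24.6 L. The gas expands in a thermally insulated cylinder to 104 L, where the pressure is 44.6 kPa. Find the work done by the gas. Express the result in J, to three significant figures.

Adiabatic: W = (P₁V₁ − P₂V₂)/(γ − 1) with γ = 7/5.
P₁V₁ = 8266 J, P₂V₂ = 4638 J.
W = (8266 − 4638) / 0.4 = 9068 J.

W ≈ 9070 J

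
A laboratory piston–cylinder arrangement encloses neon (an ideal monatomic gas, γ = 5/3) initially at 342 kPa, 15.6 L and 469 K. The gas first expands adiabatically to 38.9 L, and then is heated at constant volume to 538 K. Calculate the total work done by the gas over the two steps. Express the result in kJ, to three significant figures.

Step 1 (adiabatic): W = (P₁V₁ − P₂V₂)/(γ−1) = (5335 − 2901)/0.667 = 3651 J.
Step 2 (isochoric): W = 0 (constant volume).
W_total = 3651 + 0 = 3651 J.

W_total ≈ 3.65 kJ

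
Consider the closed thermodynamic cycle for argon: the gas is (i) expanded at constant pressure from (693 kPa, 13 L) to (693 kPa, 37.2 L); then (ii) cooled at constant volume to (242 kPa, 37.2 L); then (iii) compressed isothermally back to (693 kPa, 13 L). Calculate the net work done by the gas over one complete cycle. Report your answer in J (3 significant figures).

Leg (i): W = PΔV = (693)(37.2 − 13) = 16771 J.
Leg (ii): W = 0.
Leg (iii): W = PᵢVᵢ ln(V_f/Vᵢ) = (9002) ln(13/37.2) = -9465 J.
W_net = 16771 − 9465 = 7306 J.

W_net ≈ 7310 J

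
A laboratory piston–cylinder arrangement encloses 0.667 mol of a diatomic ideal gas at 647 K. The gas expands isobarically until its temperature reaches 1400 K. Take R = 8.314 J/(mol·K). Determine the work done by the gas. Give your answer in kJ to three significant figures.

Isobaric: W = P ΔV = nR ΔT.
W = (0.667)(8.314)(1400 − 647) = 4176 J.

W ≈ 4.18 kJ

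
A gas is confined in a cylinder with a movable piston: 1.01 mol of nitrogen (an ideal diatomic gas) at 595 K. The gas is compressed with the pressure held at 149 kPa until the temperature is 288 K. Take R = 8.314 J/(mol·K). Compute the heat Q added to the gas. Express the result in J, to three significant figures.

Isobaric: W = nRΔT = (1.01)(8.314)(-307) = -2578 J.
ΔU = nCᵥΔT with Cᵥ = 5R/2: ΔU = (1.01)(20.79)(-307) = -6445 J.
Q = ΔU + W = -6445 − 2578 = -9023 J.

Q ≈ -9020 J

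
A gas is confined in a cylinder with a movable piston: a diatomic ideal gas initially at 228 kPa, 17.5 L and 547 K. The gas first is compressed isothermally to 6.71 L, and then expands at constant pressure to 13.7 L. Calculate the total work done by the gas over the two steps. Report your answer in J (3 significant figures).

Step 1 (isothermal): W = P₁V₁ ln(V₂/V₁) = (3990) ln(6.71/17.5) = -3825 J.
After step 1: P = 594.6 kPa, V = 6.71 L, T = 547 K.
Step 2 (isobaric): W = PΔV = (594.6 kPa)(13.7 − 6.71 L) = 4156 J.
W_total = -3825 + 4156 = 331.7 J.

W_total ≈ 332 J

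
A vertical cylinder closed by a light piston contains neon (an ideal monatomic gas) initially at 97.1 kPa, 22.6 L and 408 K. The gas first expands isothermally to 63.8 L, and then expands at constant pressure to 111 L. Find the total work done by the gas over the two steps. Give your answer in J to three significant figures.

Step 1 (isothermal): W = P₁V₁ ln(V₂/V₁) = (2194) ln(63.8/22.6) = 2277 J.
After step 1: P = 34.4 kPa, V = 63.8 L, T = 408 K.
Step 2 (isobaric): W = PΔV = (34.4 kPa)(111 − 63.8 L) = 1623 J.
W_total = 2277 + 1623 = 3901 J.

W_total ≈ 3900 J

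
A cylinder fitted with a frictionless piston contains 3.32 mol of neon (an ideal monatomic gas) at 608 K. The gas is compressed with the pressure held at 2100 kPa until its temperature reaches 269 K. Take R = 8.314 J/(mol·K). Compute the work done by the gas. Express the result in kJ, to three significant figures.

W ≈ -9.36 kJ

Isobaric: W = P ΔV = nR ΔT.
W = (3.32)(8.314)(269 − 608) = -9357 J.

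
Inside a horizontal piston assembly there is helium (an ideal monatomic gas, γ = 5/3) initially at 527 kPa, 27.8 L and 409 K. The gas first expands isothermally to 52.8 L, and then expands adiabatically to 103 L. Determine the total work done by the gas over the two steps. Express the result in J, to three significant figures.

W_total ≈ 17300 J

Step 1 (isothermal): W = P₁V₁ ln(V₂/V₁) = (14651) ln(52.8/27.8) = 9398 J.
After step 1: P = 277.5 kPa, V = 52.8 L, T = 409 K.
Step 2 (adiabatic): W = (P₁V₁ − P₂V₂)/(γ−1) = (14651 − 9384)/0.667 = 7900 J.
W_total = 9398 + 7900 = 17298 J.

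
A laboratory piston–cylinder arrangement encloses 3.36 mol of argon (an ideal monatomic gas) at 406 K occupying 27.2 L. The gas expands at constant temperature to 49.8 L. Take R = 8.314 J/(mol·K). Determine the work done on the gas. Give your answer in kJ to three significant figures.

Isothermal: W = nRT ln(V₂/V₁).
W = (3.36)(8.314)(406) × ln(49.8/27.2)
  = 11342 × 0.6048
W_by_gas = 6859 J; work on gas = −W_by = -6859 J.

W ≈ -6.86 kJ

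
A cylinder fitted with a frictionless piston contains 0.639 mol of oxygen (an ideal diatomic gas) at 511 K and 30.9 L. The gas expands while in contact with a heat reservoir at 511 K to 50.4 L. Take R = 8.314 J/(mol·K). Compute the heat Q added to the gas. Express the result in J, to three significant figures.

Q ≈ 1330 J

Isothermal ⇒ ΔU = 0, so Q = W = nRT ln(V₂/V₁).
Q = (0.639)(8.314)(511) ln(50.4/30.9) = 2715 × 0.4892 = 1328 J.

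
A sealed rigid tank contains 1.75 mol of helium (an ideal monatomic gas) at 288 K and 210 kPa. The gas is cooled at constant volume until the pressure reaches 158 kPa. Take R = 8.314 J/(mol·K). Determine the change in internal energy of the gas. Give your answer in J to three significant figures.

ΔU ≈ -1560 J

Constant volume ⇒ W = 0, so Q = ΔU = nCᵥΔT with Cᵥ = 3R/2 = 12.47 J/(mol·K).
At constant V, T₂/T₁ = P₂/P₁ ⇒ ΔT = T₁(P₂/P₁ − 1) = 288·(158/210 − 1) = -71.31 K.
ΔU = (1.75)(12.47)(-71.31) = -1556 J.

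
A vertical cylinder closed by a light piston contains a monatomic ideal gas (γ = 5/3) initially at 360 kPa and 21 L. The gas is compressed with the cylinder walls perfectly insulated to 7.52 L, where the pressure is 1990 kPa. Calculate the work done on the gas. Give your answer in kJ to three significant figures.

Adiabatic: W = (P₁V₁ − P₂V₂)/(γ − 1) with γ = 5/3.
P₁V₁ = 7560 J, P₂V₂ = 14965 J.
W = (7560 − 14965) / 0.6667 = -11107 J.
Work on gas = −W_by = 11107 J.

W ≈ 11.1 kJ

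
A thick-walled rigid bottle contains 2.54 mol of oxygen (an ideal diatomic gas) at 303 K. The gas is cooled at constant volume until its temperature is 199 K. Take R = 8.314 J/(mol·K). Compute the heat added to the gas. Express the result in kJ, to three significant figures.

Q ≈ -5.49 kJ

Constant volume ⇒ W = 0, so Q = ΔU = nCᵥΔT with Cᵥ = 5R/2 = 20.79 J/(mol·K).
ΔU = (2.54)(20.79)(199 − 303) = -5491 J.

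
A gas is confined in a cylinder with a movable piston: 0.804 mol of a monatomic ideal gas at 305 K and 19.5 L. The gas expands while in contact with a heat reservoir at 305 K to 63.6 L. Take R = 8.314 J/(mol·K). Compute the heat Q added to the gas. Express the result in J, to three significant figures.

Q ≈ 2410 J

Isothermal ⇒ ΔU = 0, so Q = W = nRT ln(V₂/V₁).
Q = (0.804)(8.314)(305) ln(63.6/19.5) = 2039 × 1.182 = 2410 J.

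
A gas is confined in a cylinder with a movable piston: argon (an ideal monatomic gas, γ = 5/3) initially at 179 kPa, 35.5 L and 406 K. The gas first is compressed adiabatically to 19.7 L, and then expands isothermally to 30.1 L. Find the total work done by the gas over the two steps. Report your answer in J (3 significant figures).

Step 1 (adiabatic): W = (P₁V₁ − P₂V₂)/(γ−1) = (6354 − 9410)/0.667 = -4583 J.
After step 1: P = 477.7 kPa, V = 19.7 L, T = 601.2 K.
Step 2 (isothermal): W = P₁V₁ ln(V₂/V₁) = (9410) ln(30.1/19.7) = 3989 J.
W_total = -4583 + 3989 = -594.3 J.

W_total ≈ -594 J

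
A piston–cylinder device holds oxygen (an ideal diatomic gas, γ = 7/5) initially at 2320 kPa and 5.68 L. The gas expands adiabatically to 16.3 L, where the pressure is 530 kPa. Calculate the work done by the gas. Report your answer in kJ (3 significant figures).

Adiabatic: W = (P₁V₁ − P₂V₂)/(γ − 1) with γ = 7/5.
P₁V₁ = 13178 J, P₂V₂ = 8639 J.
W = (13178 − 8639) / 0.4 = 11346 J.

W ≈ 11.3 kJ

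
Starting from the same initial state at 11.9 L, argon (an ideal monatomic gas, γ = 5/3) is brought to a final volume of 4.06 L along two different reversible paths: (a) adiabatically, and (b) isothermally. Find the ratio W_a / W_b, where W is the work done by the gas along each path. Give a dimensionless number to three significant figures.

W_a / W_b ≈ 1.46

Path (a) adiabatic: W = P₁V₁(1 − (V₁/V₂)^(γ−1))/(γ−1) → W_a/(P₁V₁) = -1.572.
Path (b) isothermal: W = P₁V₁ ln(V₂/V₁) → W_b/(P₁V₁) = -1.075.
W_a / W_b = -1.572 / -1.075 = 1.462.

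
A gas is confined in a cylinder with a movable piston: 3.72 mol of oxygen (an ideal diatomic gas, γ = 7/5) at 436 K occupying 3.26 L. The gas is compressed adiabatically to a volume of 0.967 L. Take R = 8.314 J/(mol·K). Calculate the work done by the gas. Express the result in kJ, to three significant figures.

W ≈ -21.1 kJ

Adiabatic: TV^(γ−1) = const with γ = 7/5.
T₂ = T₁ (V₁/V₂)^(γ−1) = 436 × (3.26/0.967)^0.4 = 436 × 1.626 = 708.9 K.
W_by = nCᵥ(T₁ − T₂) = (3.72)(20.79)(436 − 708.9) = -21103 J.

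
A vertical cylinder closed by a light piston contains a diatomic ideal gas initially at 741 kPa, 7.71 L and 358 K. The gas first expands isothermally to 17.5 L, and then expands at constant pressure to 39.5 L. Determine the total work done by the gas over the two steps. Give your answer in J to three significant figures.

Step 1 (isothermal): W = P₁V₁ ln(V₂/V₁) = (5713) ln(17.5/7.71) = 4683 J.
After step 1: P = 326.5 kPa, V = 17.5 L, T = 358 K.
Step 2 (isobaric): W = PΔV = (326.5 kPa)(39.5 − 17.5 L) = 7182 J.
W_total = 4683 + 7182 = 11865 J.

W_total ≈ 11900 J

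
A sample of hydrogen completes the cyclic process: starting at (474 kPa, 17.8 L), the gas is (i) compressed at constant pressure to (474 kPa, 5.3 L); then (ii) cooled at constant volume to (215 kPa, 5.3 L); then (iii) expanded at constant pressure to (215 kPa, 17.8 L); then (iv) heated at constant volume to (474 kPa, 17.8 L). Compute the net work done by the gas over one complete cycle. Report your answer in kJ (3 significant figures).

W_net ≈ -3.24 kJ

Constant-volume legs do no work.
W(i) = (474)(5.3 − 17.8) = -5925 J; W(iii) = (215)(17.8 − 5.3) = 2688 J.
W_net = -5925 + 2688 = -3238 J (the counter-clockwise enclosed area).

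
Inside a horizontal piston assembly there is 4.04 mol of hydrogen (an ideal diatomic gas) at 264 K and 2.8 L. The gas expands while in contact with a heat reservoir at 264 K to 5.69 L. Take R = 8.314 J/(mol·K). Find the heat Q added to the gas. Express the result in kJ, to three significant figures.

Q ≈ 6.29 kJ

Isothermal ⇒ ΔU = 0, so Q = W = nRT ln(V₂/V₁).
Q = (4.04)(8.314)(264) ln(5.69/2.8) = 8867 × 0.7091 = 6288 J.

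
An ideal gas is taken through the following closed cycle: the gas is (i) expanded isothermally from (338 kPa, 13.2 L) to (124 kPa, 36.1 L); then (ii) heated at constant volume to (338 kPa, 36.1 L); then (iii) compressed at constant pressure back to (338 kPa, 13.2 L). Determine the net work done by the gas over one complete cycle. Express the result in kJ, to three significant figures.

Leg (i): W = PᵢVᵢ ln(V_f/Vᵢ) = (4462) ln(36.1/13.2) = 4489 J.
Leg (ii): W = 0.
Leg (iii): W = PΔV = (338)(13.2 − 36.1) = -7740 J.
W_net = 4489 − 7740 = -3251 J.

W_net ≈ -3.25 kJ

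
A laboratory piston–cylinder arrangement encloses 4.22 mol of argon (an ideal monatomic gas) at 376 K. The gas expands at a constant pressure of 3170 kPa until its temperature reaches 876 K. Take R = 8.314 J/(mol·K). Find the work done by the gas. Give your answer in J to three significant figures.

Isobaric: W = P ΔV = nR ΔT.
W = (4.22)(8.314)(876 − 376) = 17543 J.

W ≈ 17500 J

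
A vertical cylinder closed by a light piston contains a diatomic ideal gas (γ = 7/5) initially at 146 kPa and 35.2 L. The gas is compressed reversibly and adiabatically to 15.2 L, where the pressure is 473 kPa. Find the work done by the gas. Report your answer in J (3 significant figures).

W ≈ -5130 J

Adiabatic: W = (P₁V₁ − P₂V₂)/(γ − 1) with γ = 7/5.
P₁V₁ = 5139 J, P₂V₂ = 7190 J.
W = (5139 − 7190) / 0.4 = -5126 J.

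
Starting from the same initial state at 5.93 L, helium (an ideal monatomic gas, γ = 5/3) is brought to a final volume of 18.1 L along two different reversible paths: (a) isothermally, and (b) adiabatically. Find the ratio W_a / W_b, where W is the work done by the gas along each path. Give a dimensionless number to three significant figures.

W_a / W_b ≈ 1.42

Path (a) isothermal: W = P₁V₁ ln(V₂/V₁) → W_a/(P₁V₁) = 1.116.
Path (b) adiabatic: W = P₁V₁(1 − (V₁/V₂)^(γ−1))/(γ−1) → W_b/(P₁V₁) = 0.7871.
W_a / W_b = 1.116 / 0.7871 = 1.418.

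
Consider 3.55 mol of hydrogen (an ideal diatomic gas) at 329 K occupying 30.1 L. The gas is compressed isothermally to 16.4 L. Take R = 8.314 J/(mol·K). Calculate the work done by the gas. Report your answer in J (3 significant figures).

W ≈ -5900 J

Isothermal: W = nRT ln(V₂/V₁).
W = (3.55)(8.314)(329) × ln(16.4/30.1)
  = 9710 × -0.6072
W_by_gas = -5897 J.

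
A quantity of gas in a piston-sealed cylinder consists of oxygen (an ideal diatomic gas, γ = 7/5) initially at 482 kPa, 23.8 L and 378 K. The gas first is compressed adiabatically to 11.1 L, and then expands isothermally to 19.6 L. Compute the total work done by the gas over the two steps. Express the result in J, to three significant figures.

Step 1 (adiabatic): W = (P₁V₁ − P₂V₂)/(γ−1) = (11472 − 15564)/0.4 = -10231 J.
After step 1: P = 1402 kPa, V = 11.1 L, T = 512.9 K.
Step 2 (isothermal): W = P₁V₁ ln(V₂/V₁) = (15564) ln(19.6/11.1) = 8850 J.
W_total = -10231 + 8850 = -1382 J.

W_total ≈ -1380 J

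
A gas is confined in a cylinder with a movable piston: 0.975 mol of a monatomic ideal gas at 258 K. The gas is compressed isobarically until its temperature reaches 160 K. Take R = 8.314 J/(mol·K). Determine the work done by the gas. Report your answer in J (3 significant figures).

Isobaric: W = P ΔV = nR ΔT.
W = (0.975)(8.314)(160 − 258) = -794.4 J.

W ≈ -794 J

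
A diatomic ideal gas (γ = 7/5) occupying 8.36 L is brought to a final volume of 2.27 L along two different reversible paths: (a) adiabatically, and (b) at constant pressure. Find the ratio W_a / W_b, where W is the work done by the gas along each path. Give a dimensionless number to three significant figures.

Path (a) adiabatic: W = P₁V₁(1 − (V₁/V₂)^(γ−1))/(γ−1) → W_a/(P₁V₁) = -1.711.
Path (b) isobaric: W = P₁(V₂ − V₁) → W_b/(P₁V₁) = -0.7285.
W_a / W_b = -1.711 / -0.7285 = 2.349.

W_a / W_b ≈ 2.35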